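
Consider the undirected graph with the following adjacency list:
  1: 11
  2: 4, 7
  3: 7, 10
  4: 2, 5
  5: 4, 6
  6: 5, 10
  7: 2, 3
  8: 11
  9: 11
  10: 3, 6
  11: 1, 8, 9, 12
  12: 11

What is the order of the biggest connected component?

7

Starting from 1 we can reach 1, 8, 9, 11, 12. That is one component of size 5.
Starting from 2 we can reach 2, 3, 4, 5, 6, 7, 10. That is one component of size 7.
The largest has 7 vertices.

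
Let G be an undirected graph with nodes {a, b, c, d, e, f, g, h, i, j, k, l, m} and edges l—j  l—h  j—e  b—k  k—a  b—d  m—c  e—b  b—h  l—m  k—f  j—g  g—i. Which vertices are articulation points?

Removing b increases the component count from 1 to 3, so b is a cut vertex.
Removing g increases the component count from 1 to 2, so g is a cut vertex.
Removing j increases the component count from 1 to 2, so j is a cut vertex.
Likewise k, l, m are cut vertices.
By contrast removing f leaves 1 component; it is not a cut vertex. No other vertex is a cut vertex either.

b, g, j, k, l, m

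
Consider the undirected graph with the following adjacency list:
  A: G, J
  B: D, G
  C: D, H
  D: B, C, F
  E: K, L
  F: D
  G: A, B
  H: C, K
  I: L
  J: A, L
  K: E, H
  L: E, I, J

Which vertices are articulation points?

D, L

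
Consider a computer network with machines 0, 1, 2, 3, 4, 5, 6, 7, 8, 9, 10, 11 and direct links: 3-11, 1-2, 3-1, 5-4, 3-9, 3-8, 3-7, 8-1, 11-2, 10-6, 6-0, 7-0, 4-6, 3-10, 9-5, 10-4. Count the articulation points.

Removing 3 increases the component count from 1 to 2, so 3 is a cut vertex.
By contrast removing 2 leaves 1 component; it is not a cut vertex. No other vertex is a cut vertex either.

1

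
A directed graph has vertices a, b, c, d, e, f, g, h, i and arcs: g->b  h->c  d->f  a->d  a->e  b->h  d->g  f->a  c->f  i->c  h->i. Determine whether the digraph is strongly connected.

No

There is no directed path from e to d, so the graph is not strongly connected.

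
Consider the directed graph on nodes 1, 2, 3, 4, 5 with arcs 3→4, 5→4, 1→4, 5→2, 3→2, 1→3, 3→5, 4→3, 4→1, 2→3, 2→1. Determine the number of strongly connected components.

1

{1, 2, 3, 4, 5} are all mutually reachable — one SCC of size 5.
That gives 1 strongly connected component.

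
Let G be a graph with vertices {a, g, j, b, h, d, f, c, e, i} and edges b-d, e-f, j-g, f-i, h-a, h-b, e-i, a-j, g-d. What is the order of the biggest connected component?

6

c is isolated — a component by itself.
Starting from e we can reach e, f, i. That is one component of size 3.
Starting from a we can reach a, b, d, g, h, j. That is one component of size 6.
The largest has 6 vertices.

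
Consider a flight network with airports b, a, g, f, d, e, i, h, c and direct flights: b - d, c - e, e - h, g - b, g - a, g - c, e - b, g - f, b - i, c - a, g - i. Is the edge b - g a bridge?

No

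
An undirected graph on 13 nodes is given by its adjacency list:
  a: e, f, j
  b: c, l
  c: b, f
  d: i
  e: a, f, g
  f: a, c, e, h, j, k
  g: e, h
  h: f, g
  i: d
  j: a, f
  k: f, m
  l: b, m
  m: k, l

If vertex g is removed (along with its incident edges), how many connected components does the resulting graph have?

2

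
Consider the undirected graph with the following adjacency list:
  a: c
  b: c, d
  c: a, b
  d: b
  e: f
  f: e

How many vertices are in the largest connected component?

4

Starting from e we can reach e, f. That is one component of size 2.
Starting from a we can reach a, b, c, d. That is one component of size 4.
The largest has 4 vertices.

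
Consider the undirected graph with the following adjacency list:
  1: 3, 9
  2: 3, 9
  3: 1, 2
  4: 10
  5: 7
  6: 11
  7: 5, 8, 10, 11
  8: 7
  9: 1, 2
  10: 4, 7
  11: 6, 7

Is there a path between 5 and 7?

From 5 we can reach 4, 5, 6, 7, 8, 10, 11, which includes 7.

Yes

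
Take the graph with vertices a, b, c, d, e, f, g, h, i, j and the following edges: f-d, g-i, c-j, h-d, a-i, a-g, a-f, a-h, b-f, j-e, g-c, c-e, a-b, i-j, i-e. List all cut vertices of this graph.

Removing a increases the component count from 1 to 2, so a is a cut vertex.
By contrast removing h leaves 1 component; it is not a cut vertex. No other vertex is a cut vertex either.

a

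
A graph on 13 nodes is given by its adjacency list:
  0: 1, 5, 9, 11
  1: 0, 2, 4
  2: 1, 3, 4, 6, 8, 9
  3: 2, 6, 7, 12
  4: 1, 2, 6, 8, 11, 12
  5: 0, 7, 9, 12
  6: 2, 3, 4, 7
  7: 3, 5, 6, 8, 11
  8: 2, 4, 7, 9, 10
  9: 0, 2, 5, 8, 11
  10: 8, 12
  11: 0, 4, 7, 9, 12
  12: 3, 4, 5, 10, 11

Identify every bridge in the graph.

The edges on the cycle 11-4-12-11 are not bridges since each lies on that cycle.
Every edge lies on some cycle, so there are no bridges.

none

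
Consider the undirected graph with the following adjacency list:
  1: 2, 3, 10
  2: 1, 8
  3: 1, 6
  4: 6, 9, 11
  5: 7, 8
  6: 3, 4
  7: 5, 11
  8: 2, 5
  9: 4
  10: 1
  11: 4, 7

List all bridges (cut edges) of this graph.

1-10, 4-9

The edges on the cycle 7-5-8-2-1-3-6-4-11-7 are not bridges since each lies on that cycle.
But removing 10-1 disconnects 10 from 1; removing 9-4 disconnects 9 from 4 — these are bridges.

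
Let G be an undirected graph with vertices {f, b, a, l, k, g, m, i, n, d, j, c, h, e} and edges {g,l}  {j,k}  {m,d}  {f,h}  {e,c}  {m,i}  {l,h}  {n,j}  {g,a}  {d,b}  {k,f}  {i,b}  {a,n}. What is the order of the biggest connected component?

Starting from c we can reach c, e. That is one component of size 2.
Starting from b we can reach b, d, i, m. That is one component of size 4.
Starting from a we can reach a, f, g, h, j, k, l, n. That is one component of size 8.
The largest has 8 vertices.

8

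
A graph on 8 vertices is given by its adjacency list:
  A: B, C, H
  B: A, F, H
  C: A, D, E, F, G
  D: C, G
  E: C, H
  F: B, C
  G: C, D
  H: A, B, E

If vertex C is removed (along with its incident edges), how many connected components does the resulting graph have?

With C gone, the remaining components are: {D, G}; {A, B, E, F, H}.
That is 2 components.

2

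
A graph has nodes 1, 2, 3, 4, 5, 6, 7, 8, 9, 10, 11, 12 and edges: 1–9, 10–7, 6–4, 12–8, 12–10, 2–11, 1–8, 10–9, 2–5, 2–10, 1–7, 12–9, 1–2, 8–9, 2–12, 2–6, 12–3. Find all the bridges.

11-2, 12-3, 2-5, 2-6, 4-6

The edges on the cycle 1-2-12-8-9-1 are not bridges since each lies on that cycle.
But removing 11–2 disconnects 11 from 2; removing 6–2 disconnects 6 from 2; removing 4–6 disconnects 4 from 6; removing 5–2 disconnects 5 from 2 — these are bridges.
In total 5 edges are bridges.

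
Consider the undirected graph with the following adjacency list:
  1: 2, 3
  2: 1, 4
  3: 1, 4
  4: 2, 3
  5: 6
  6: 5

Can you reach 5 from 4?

No

The component containing 4 is {1, 2, 3, 4}, and 5 is not in it.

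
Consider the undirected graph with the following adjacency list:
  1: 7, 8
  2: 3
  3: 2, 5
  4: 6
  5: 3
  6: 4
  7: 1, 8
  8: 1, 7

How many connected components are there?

Starting from 4 we can reach 4, 6. That is one component of size 2.
Starting from 1 we can reach 1, 7, 8. That is one component of size 3.
Starting from 2 we can reach 2, 3, 5. That is one component of size 3.
Total: 3 components.

3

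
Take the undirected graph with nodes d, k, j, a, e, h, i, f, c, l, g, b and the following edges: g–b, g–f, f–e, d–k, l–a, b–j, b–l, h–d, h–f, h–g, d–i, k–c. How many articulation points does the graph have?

Removing b increases the component count from 1 to 3, so b is a cut vertex.
Removing d increases the component count from 1 to 3, so d is a cut vertex.
Removing f increases the component count from 1 to 2, so f is a cut vertex.
Likewise g, h, k, l are cut vertices.
By contrast removing e leaves 1 component; it is not a cut vertex. No other vertex is a cut vertex either.

7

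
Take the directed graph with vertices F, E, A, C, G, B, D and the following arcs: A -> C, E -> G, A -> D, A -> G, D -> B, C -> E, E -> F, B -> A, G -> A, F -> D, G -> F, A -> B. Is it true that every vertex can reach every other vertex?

Yes

From G we can reach every vertex (A, B, C, D, E, F, G), and every vertex can reach G (A, B, C, D, E, F, G). So the whole graph is one strongly connected component.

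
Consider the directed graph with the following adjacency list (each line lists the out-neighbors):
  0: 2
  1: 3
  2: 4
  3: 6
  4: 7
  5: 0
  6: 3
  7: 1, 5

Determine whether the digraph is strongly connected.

No

There is no directed path from 1 to 4, so the graph is not strongly connected.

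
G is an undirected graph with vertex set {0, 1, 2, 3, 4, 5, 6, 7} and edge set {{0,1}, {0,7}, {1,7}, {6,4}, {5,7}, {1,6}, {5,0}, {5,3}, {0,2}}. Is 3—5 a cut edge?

Removing 3—5 leaves no path between 3 and 5: the component count goes from 1 to 2. So it is a bridge.

Yes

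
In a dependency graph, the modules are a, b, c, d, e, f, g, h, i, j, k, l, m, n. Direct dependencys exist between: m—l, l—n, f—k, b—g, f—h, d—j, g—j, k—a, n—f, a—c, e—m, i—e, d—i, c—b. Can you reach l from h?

From h we can reach a, b, c, d, e, f, g, h, i, j, k, l, m, n, which includes l.

Yes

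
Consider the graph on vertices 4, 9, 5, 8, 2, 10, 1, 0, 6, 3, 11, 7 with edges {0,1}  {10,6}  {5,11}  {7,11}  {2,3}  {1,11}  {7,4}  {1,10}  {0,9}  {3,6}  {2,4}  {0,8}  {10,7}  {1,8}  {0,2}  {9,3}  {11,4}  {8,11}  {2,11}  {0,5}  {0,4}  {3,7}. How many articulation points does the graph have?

0

Removing 4, for instance, still leaves 1 component. No single vertex removal increases the component count — the graph has no articulation points.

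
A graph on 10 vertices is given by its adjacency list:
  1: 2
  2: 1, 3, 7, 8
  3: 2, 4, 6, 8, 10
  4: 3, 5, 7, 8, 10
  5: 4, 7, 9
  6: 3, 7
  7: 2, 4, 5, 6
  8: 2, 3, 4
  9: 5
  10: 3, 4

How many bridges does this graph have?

2

The edges on the cycle 4-3-2-7-5-4 are not bridges since each lies on that cycle.
But removing 9-5 disconnects 9 from 5; removing 2-1 disconnects 2 from 1 — these are bridges.
That makes 2 bridges.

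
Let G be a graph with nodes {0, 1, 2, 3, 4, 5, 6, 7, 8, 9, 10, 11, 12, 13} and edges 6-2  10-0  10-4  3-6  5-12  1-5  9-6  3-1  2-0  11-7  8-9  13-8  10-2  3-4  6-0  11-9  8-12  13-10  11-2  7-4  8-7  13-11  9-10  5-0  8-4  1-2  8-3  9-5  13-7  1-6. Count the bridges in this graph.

The edges on the cycle 13-11-9-10-2-0-6-1-3-8-13 are not bridges since each lies on that cycle.
Every edge lies on some cycle, so there are no bridges.

0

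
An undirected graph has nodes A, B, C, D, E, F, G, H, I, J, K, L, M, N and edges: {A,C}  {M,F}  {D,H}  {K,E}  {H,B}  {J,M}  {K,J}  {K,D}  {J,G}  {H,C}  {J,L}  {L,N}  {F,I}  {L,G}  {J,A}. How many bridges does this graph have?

The edges on the cycle J-L-G-J are not bridges since each lies on that cycle.
But removing H–B disconnects H from B; removing F–M disconnects F from M; removing L–N disconnects L from N; removing F–I disconnects F from I — these are bridges.
In total 6 edges are bridges.

6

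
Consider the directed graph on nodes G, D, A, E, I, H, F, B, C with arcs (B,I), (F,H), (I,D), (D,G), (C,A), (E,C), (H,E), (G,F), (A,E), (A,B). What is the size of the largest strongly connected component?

{A, B, C, D, E, F, G, H, I} are all mutually reachable — one SCC of size 9.
The largest has 9 vertices.

9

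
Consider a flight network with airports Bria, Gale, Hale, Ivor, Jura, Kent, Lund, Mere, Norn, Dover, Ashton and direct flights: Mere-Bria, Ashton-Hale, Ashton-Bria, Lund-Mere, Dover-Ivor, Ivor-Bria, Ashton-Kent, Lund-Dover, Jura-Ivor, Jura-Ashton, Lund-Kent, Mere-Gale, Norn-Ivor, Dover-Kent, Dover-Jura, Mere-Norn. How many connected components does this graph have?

1

Starting from Bria we can reach Bria, Gale, Hale, Ivor, Jura, Kent, Lund, Mere, Norn, Dover, Ashton. That is one component of size 11.
Total: 1 component.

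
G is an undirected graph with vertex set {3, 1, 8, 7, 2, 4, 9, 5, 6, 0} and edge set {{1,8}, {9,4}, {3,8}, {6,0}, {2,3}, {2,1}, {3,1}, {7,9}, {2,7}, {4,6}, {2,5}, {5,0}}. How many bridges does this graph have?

The edges on the cycle 2-3-8-1-2 are not bridges since each lies on that cycle.
Every edge lies on some cycle, so there are no bridges.

0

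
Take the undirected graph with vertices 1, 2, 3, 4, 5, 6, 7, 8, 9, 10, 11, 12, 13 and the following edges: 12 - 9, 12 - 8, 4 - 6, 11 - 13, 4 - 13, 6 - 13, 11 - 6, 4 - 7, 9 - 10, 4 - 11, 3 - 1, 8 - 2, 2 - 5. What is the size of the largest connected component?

6

Starting from 1 we can reach 1, 3. That is one component of size 2.
Starting from 4 we can reach 4, 6, 7, 11, 13. That is one component of size 5.
Starting from 2 we can reach 2, 5, 8, 9, 10, 12. That is one component of size 6.
The largest has 6 vertices.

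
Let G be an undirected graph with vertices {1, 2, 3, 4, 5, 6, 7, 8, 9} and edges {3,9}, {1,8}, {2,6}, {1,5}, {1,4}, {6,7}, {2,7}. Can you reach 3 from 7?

The component containing 7 is {2, 6, 7}, and 3 is not in it.

No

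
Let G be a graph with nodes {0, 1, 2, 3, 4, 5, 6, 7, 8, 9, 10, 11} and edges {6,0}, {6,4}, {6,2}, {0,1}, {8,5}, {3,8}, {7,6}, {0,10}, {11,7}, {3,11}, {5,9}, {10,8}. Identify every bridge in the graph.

0-1, 2-6, 4-6, 5-8, 5-9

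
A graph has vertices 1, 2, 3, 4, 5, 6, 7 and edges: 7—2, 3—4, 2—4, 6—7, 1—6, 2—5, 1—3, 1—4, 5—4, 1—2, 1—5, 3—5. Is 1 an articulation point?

No

Deleting 1 leaves 1 component (was 1) (its neighbors 2, 3, 4, 5, 6 remain connected to each other), so 1 is not a cut vertex.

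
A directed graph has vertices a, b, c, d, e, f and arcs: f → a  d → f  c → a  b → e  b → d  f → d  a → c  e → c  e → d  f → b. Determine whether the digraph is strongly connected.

No

There is no directed path from c to d, so the graph is not strongly connected.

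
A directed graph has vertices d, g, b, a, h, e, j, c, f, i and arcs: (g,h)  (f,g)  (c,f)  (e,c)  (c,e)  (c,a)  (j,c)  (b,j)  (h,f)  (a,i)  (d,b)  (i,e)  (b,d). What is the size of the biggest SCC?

4

{a, c, e, i} are all mutually reachable — one SCC of size 4.
{f, g, h} are all mutually reachable — one SCC of size 3.
{b, d} are all mutually reachable — one SCC of size 2.
{j} is an SCC by itself.
The largest has 4 vertices.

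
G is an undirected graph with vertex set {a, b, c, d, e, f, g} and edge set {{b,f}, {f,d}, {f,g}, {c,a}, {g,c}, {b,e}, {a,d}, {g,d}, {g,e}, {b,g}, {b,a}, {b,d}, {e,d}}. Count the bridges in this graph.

0

The edges on the cycle b-f-g-c-a-d-e-b are not bridges since each lies on that cycle.
Every edge lies on some cycle, so there are no bridges.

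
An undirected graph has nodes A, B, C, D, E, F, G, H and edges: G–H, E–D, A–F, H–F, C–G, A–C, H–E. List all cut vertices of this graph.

E, H

Removing E increases the component count from 2 to 3, so E is a cut vertex.
Removing H increases the component count from 2 to 3, so H is a cut vertex.
By contrast removing C leaves 2 components; it is not a cut vertex. No other vertex is a cut vertex either.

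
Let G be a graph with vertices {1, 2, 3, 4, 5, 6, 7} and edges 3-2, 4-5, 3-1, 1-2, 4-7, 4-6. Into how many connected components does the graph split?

Starting from 1 we can reach 1, 2, 3. That is one component of size 3.
Starting from 4 we can reach 4, 5, 6, 7. That is one component of size 4.
Total: 2 components.

2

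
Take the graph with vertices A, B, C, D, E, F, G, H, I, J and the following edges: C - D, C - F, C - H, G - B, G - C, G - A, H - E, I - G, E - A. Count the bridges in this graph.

The edges on the cycle G-C-H-E-A-G are not bridges since each lies on that cycle.
But removing C - D disconnects C from D; removing G - I disconnects G from I; removing B - G disconnects B from G; removing C - F disconnects C from F — these are bridges.
That makes 4 bridges.

4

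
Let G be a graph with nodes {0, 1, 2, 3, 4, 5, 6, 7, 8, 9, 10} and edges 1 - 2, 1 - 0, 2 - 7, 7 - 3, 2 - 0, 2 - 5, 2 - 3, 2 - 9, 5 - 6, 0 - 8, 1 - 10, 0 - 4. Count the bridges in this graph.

The edges on the cycle 1-2-0-1 are not bridges since each lies on that cycle.
But removing 5 - 6 disconnects 5 from 6; removing 9 - 2 disconnects 9 from 2; removing 8 - 0 disconnects 8 from 0; removing 5 - 2 disconnects 5 from 2 — these are bridges.
In total 6 edges are bridges.

6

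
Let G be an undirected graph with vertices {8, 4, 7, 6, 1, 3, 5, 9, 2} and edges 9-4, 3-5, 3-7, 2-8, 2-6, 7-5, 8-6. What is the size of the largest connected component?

3

1 is isolated — a component by itself.
Starting from 4 we can reach 4, 9. That is one component of size 2.
Starting from 2 we can reach 2, 6, 8. That is one component of size 3.
Starting from 3 we can reach 3, 5, 7. That is one component of size 3.
The largest has 3 vertices.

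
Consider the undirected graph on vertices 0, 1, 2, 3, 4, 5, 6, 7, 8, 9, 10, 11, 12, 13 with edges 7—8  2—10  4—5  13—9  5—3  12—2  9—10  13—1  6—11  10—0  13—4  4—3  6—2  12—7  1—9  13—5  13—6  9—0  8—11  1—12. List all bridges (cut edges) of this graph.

none

The edges on the cycle 13-4-3-5-13 are not bridges since each lies on that cycle.
Every edge lies on some cycle, so there are no bridges.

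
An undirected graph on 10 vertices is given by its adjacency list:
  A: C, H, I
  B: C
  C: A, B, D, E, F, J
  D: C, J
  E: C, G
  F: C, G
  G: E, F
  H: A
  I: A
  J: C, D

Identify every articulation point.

Removing A increases the component count from 1 to 3, so A is a cut vertex.
Removing C increases the component count from 1 to 4, so C is a cut vertex.
By contrast removing D leaves 1 component; it is not a cut vertex. No other vertex is a cut vertex either.

A, C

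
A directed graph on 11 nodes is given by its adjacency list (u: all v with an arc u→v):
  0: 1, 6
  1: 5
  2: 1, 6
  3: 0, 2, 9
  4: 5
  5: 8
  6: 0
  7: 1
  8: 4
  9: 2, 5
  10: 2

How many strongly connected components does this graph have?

{4, 5, 8} are all mutually reachable — one SCC of size 3.
{0, 6} are all mutually reachable — one SCC of size 2.
{1} is an SCC by itself.
{9} is an SCC by itself.
{7} is an SCC by itself.
(and 3 more singleton SCCs)
That gives 8 strongly connected components.

8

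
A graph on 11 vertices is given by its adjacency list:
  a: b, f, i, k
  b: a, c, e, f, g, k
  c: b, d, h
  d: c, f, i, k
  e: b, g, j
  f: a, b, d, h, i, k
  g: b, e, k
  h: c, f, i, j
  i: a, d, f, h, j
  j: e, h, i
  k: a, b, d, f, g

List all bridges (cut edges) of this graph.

none

The edges on the cycle e-j-h-f-b-k-g-e are not bridges since each lies on that cycle.
Every edge lies on some cycle, so there are no bridges.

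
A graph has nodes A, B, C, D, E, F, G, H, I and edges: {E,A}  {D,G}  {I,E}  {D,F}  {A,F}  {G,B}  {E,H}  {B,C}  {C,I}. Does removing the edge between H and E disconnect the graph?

Removing H - E leaves no path between H and E: the component count goes from 1 to 2. So it is a bridge.

Yes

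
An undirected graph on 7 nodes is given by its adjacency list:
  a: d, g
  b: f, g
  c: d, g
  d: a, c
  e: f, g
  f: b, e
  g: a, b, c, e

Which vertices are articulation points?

Removing g increases the component count from 1 to 2, so g is a cut vertex.
By contrast removing f leaves 1 component; it is not a cut vertex. No other vertex is a cut vertex either.

g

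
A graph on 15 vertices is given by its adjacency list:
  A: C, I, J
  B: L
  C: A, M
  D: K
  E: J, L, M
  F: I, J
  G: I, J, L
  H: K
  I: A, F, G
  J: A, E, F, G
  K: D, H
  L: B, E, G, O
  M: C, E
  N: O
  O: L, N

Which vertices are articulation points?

K, L, O

Removing K increases the component count from 2 to 3, so K is a cut vertex.
Removing L increases the component count from 2 to 4, so L is a cut vertex.
Removing O increases the component count from 2 to 3, so O is a cut vertex.
By contrast removing G leaves 2 components; it is not a cut vertex. No other vertex is a cut vertex either.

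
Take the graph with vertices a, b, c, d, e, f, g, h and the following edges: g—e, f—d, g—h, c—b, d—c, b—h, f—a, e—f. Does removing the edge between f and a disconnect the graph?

Removing f—a leaves no path between f and a: the component count goes from 1 to 2. So it is a bridge.

Yes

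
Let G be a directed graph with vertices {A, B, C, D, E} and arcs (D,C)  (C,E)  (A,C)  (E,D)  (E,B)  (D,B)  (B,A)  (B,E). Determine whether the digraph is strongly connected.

Yes

From B we can reach every vertex (A, B, C, D, E), and every vertex can reach B (A, B, C, D, E). So the whole graph is one strongly connected component.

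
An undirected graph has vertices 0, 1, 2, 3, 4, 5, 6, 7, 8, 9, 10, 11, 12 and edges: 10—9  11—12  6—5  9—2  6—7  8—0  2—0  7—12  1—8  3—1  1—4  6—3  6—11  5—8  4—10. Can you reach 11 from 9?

Yes

From 9 we can reach 0, 1, 2, 3, 4, 5, 6, 7, 8, 9, 10, 11, 12, which includes 11.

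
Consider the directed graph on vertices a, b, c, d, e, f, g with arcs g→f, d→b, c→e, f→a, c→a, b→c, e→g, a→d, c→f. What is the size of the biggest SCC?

{a, b, c, d, e, f, g} are all mutually reachable — one SCC of size 7.
The largest has 7 vertices.

7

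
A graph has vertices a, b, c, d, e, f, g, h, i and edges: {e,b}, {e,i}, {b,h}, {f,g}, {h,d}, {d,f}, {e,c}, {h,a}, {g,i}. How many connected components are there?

1

Starting from a we can reach a, b, c, d, e, f, g, h, i. That is one component of size 9.
Total: 1 component.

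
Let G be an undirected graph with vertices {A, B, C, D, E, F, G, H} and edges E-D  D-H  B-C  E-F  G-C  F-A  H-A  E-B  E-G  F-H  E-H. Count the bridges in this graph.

The edges on the cycle E-F-A-H-E are not bridges since each lies on that cycle.
Every edge lies on some cycle, so there are no bridges.

0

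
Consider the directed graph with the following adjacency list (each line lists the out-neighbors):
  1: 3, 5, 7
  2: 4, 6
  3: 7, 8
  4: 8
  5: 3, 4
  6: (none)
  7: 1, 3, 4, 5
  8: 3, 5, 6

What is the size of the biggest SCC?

6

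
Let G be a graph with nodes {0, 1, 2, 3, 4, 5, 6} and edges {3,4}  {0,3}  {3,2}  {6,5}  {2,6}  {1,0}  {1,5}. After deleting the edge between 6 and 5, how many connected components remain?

1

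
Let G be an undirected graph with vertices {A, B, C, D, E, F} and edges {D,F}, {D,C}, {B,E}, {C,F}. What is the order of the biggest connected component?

3

A is isolated — a component by itself.
Starting from B we can reach B, E. That is one component of size 2.
Starting from C we can reach C, D, F. That is one component of size 3.
The largest has 3 vertices.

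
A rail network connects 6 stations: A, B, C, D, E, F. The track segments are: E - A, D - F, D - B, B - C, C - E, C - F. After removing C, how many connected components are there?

2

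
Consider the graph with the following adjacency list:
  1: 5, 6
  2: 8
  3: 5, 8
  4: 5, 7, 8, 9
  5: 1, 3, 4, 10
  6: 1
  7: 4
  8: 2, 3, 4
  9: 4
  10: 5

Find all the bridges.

The edges on the cycle 4-5-3-8-4 are not bridges since each lies on that cycle.
But removing 8-2 disconnects 8 from 2; removing 4-9 disconnects 4 from 9; removing 10-5 disconnects 10 from 5; removing 5-1 disconnects 5 from 1 — these are bridges.
In total 6 edges are bridges.

1-5, 1-6, 10-5, 2-8, 4-7, 4-9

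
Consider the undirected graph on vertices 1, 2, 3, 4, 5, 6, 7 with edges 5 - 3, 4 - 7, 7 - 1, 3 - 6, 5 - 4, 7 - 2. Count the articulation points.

4

Removing 3 increases the component count from 1 to 2, so 3 is a cut vertex.
Removing 4 increases the component count from 1 to 2, so 4 is a cut vertex.
Removing 5 increases the component count from 1 to 2, so 5 is a cut vertex.
Likewise 7 is a cut vertex.
By contrast removing 6 leaves 1 component; it is not a cut vertex. No other vertex is a cut vertex either.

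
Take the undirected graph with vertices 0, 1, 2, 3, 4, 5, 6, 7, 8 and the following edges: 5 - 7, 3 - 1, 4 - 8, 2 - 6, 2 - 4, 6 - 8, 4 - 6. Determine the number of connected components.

0 is isolated — a component by itself.
Starting from 1 we can reach 1, 3. That is one component of size 2.
Starting from 5 we can reach 5, 7. That is one component of size 2.
Starting from 2 we can reach 2, 4, 6, 8. That is one component of size 4.
Total: 4 components.

4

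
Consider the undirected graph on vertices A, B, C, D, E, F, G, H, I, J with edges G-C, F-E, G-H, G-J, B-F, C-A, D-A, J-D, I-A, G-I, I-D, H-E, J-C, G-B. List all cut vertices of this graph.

G

Removing G increases the component count from 1 to 2, so G is a cut vertex.
By contrast removing B leaves 1 component; it is not a cut vertex. No other vertex is a cut vertex either.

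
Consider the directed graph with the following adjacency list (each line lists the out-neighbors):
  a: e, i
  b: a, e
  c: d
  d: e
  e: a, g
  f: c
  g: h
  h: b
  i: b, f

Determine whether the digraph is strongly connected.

Yes

From e we can reach every vertex (a, b, c, d, e, f, g, h, i), and every vertex can reach e (a, b, c, d, e, f, g, h, i). So the whole graph is one strongly connected component.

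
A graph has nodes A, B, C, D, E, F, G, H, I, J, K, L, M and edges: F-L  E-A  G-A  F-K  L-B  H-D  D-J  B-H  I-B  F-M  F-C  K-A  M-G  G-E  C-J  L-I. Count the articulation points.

1

Removing F increases the component count from 1 to 2, so F is a cut vertex.
By contrast removing H leaves 1 component; it is not a cut vertex. No other vertex is a cut vertex either.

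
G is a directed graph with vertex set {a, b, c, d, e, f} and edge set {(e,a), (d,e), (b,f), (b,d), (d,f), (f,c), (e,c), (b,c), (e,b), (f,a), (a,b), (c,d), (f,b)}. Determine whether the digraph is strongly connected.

Yes

From a we can reach every vertex (a, b, c, d, e, f), and every vertex can reach a (a, b, c, d, e, f). So the whole graph is one strongly connected component.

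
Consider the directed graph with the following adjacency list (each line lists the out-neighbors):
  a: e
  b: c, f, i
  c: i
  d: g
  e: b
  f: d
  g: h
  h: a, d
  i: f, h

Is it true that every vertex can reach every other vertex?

From g we can reach every vertex (a, b, c, d, e, f, g, h, i), and every vertex can reach g (a, b, c, d, e, f, g, h, i). So the whole graph is one strongly connected component.

Yes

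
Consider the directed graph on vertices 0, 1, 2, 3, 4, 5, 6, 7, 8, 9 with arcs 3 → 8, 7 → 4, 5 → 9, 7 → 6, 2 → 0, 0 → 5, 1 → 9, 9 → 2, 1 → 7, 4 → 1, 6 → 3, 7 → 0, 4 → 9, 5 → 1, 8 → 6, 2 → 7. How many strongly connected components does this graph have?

2

{0, 1, 2, 4, 5, 7, 9} are all mutually reachable — one SCC of size 7.
{3, 6, 8} are all mutually reachable — one SCC of size 3.
That gives 2 strongly connected components.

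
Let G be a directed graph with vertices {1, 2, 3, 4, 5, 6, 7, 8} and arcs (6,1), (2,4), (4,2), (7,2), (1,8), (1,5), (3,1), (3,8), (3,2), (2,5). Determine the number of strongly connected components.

{2, 4} are all mutually reachable — one SCC of size 2.
{3} is an SCC by itself.
{6} is an SCC by itself.
{5} is an SCC by itself.
{8} is an SCC by itself.
(and 2 more singleton SCCs)
That gives 7 strongly connected components.

7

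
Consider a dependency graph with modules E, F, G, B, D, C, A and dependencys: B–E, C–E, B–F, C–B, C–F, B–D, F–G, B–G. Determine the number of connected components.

2

A is isolated — a component by itself.
Starting from B we can reach B, C, D, E, F, G. That is one component of size 6.
Total: 2 components.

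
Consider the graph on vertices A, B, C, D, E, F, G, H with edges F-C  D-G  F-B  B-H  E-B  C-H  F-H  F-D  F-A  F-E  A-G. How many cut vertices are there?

1

Removing F increases the component count from 1 to 2, so F is a cut vertex.
By contrast removing E leaves 1 component; it is not a cut vertex. No other vertex is a cut vertex either.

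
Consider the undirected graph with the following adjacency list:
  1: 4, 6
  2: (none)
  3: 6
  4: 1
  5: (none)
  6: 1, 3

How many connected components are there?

3

5 is isolated — a component by itself.
2 is isolated — a component by itself.
Starting from 1 we can reach 1, 3, 4, 6. That is one component of size 4.
Total: 3 components.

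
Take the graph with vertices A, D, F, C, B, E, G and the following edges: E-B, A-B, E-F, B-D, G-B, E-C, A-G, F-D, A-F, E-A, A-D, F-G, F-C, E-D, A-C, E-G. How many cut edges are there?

0

The edges on the cycle E-A-C-F-E are not bridges since each lies on that cycle.
Every edge lies on some cycle, so there are no bridges.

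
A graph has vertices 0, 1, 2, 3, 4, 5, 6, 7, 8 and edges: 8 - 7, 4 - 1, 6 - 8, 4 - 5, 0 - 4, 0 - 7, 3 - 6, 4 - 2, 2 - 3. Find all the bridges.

1-4, 4-5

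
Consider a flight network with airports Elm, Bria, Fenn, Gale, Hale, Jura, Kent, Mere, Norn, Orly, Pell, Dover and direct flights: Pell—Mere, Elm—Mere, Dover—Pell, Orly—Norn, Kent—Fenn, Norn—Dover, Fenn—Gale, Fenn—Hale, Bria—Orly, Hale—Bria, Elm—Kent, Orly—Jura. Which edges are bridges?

Fenn-Gale, Jura-Orly

The edges on the cycle Elm-Kent-Fenn-Hale-Bria-Orly-Norn-Dover-Pell-Mere-Elm are not bridges since each lies on that cycle.
But removing Jura—Orly disconnects Jura from Orly; removing Fenn—Gale disconnects Fenn from Gale — these are bridges.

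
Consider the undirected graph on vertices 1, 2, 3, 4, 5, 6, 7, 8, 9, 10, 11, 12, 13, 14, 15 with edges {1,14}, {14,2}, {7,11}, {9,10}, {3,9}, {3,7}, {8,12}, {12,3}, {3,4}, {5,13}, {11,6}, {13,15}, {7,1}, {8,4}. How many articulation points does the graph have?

7

Removing 1 increases the component count from 2 to 3, so 1 is a cut vertex.
Removing 3 increases the component count from 2 to 4, so 3 is a cut vertex.
Removing 7 increases the component count from 2 to 4, so 7 is a cut vertex.
Likewise 9, 11, 13, 14 are cut vertices.
By contrast removing 15 leaves 2 components; it is not a cut vertex. No other vertex is a cut vertex either.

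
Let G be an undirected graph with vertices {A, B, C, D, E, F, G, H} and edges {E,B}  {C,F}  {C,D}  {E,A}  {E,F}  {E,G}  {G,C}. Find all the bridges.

The edges on the cycle E-G-C-F-E are not bridges since each lies on that cycle.
But removing C–D disconnects C from D; removing E–B disconnects E from B; removing E–A disconnects E from A — these are bridges.

A-E, B-E, C-D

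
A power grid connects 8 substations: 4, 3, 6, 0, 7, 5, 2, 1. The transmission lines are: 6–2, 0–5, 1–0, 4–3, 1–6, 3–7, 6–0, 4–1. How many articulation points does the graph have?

Removing 0 increases the component count from 1 to 2, so 0 is a cut vertex.
Removing 1 increases the component count from 1 to 2, so 1 is a cut vertex.
Removing 3 increases the component count from 1 to 2, so 3 is a cut vertex.
Likewise 4, 6 are cut vertices.
By contrast removing 7 leaves 1 component; it is not a cut vertex. No other vertex is a cut vertex either.

5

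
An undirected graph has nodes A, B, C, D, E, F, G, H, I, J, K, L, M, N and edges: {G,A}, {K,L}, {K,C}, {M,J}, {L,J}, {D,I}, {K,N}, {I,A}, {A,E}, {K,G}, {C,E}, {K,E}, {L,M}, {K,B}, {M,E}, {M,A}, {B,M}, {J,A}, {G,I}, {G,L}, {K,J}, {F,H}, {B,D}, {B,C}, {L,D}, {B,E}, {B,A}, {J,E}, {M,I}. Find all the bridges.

F-H, K-N

The edges on the cycle K-B-C-K are not bridges since each lies on that cycle.
But removing F - H disconnects F from H; removing N - K disconnects N from K — these are bridges.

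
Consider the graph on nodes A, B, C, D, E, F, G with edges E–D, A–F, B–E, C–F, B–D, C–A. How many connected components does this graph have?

3

G is isolated — a component by itself.
Starting from A we can reach A, C, F. That is one component of size 3.
Starting from B we can reach B, D, E. That is one component of size 3.
Total: 3 components.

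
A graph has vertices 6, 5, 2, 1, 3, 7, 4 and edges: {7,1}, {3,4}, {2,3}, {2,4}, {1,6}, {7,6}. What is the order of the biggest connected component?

5 is isolated — a component by itself.
Starting from 1 we can reach 1, 6, 7. That is one component of size 3.
Starting from 2 we can reach 2, 3, 4. That is one component of size 3.
The largest has 3 vertices.

3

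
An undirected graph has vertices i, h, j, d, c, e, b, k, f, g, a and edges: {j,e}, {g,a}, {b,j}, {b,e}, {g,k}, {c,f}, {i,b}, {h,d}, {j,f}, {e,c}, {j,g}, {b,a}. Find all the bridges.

b-i, d-h, g-k

The edges on the cycle b-j-g-a-b are not bridges since each lies on that cycle.
But removing k - g disconnects k from g; removing h - d disconnects h from d; removing b - i disconnects b from i — these are bridges.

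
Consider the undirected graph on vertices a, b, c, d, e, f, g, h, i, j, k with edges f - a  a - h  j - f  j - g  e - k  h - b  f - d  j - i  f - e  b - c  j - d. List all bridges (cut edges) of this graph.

a-f, a-h, b-c, b-h, e-f, e-k, g-j, i-j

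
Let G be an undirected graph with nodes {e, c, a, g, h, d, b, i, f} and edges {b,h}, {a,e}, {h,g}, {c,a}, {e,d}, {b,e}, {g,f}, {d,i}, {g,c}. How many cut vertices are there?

Removing d increases the component count from 1 to 2, so d is a cut vertex.
Removing e increases the component count from 1 to 2, so e is a cut vertex.
Removing g increases the component count from 1 to 2, so g is a cut vertex.
By contrast removing a leaves 1 component; it is not a cut vertex. No other vertex is a cut vertex either.

3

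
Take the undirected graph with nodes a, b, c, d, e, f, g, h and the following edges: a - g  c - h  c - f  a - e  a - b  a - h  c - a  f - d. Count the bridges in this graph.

5

The edges on the cycle c-a-h-c are not bridges since each lies on that cycle.
But removing c - f disconnects c from f; removing a - b disconnects a from b; removing a - e disconnects a from e; removing a - g disconnects a from g — these are bridges.
In total 5 edges are bridges.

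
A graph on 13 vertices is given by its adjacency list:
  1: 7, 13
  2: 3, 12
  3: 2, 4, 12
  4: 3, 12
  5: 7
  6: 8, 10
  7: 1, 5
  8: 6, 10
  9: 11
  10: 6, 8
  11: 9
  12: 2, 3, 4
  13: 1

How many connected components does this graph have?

4

Starting from 9 we can reach 9, 11. That is one component of size 2.
Starting from 6 we can reach 6, 8, 10. That is one component of size 3.
Starting from 2 we can reach 2, 3, 4, 12. That is one component of size 4.
Starting from 1 we can reach 1, 5, 7, 13. That is one component of size 4.
Total: 4 components.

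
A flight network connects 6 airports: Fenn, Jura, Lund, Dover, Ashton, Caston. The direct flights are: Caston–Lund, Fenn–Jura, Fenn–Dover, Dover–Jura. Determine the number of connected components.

Ashton is isolated — a component by itself.
Starting from Lund we can reach Lund, Caston. That is one component of size 2.
Starting from Fenn we can reach Fenn, Jura, Dover. That is one component of size 3.
Total: 3 components.

3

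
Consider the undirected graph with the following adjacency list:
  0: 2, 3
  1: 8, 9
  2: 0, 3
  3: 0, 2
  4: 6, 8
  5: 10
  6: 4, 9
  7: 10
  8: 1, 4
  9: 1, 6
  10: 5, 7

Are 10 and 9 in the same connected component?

The component containing 10 is {5, 7, 10}, and 9 is not in it.

No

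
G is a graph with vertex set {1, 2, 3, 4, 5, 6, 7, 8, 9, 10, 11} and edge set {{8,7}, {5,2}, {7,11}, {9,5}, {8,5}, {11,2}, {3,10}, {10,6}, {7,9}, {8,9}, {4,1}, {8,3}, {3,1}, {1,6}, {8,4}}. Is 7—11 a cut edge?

No

After removing 7—11, the path 7-8-5-2-11 still connects them, so the edge is not a bridge.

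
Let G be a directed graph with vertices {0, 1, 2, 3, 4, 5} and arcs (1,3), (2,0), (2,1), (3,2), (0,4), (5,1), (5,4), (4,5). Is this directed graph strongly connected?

Yes

From 3 we can reach every vertex (0, 1, 2, 3, 4, 5), and every vertex can reach 3 (0, 1, 2, 3, 4, 5). So the whole graph is one strongly connected component.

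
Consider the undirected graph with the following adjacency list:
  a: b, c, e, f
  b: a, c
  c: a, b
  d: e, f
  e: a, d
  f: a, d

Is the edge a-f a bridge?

After removing a-f, the path a-e-d-f still connects them, so the edge is not a bridge.

No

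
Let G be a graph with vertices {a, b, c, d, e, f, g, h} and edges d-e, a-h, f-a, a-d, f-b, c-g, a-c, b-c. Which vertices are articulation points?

Removing a increases the component count from 1 to 3, so a is a cut vertex.
Removing c increases the component count from 1 to 2, so c is a cut vertex.
Removing d increases the component count from 1 to 2, so d is a cut vertex.
By contrast removing b leaves 1 component; it is not a cut vertex. No other vertex is a cut vertex either.

a, c, d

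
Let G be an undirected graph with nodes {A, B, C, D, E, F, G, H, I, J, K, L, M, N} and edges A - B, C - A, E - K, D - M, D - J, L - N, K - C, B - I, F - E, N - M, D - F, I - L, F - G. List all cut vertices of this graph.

D, F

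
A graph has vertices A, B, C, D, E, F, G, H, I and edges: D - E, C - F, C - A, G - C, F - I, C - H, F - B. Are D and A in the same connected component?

No

The component containing D is {D, E}, and A is not in it.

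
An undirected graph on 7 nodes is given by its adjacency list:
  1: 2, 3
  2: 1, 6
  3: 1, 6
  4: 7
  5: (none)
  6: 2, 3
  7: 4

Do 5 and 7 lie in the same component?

The component containing 5 is {5}, and 7 is not in it.

No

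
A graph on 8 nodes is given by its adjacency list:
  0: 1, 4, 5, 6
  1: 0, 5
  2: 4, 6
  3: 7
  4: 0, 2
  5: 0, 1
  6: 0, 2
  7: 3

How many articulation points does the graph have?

1

Removing 0 increases the component count from 2 to 3, so 0 is a cut vertex.
By contrast removing 1 leaves 2 components; it is not a cut vertex. No other vertex is a cut vertex either.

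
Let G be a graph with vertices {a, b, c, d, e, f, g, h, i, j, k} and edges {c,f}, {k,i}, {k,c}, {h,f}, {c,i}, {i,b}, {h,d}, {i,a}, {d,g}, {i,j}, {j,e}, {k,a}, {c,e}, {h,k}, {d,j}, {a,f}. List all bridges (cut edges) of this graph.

b-i, d-g

The edges on the cycle h-d-j-e-c-k-h are not bridges since each lies on that cycle.
But removing i—b disconnects i from b; removing d—g disconnects d from g — these are bridges.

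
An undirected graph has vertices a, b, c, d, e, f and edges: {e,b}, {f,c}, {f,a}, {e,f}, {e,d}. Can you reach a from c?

Yes

From c we can reach a, b, c, d, e, f, which includes a.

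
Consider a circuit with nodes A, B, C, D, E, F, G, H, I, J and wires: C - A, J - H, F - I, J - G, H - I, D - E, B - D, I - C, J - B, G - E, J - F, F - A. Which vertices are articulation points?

J

Removing J increases the component count from 1 to 2, so J is a cut vertex.
By contrast removing B leaves 1 component; it is not a cut vertex. No other vertex is a cut vertex either.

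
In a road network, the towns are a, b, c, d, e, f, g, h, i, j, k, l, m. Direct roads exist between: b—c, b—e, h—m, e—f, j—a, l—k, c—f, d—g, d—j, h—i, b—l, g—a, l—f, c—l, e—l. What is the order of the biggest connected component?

Starting from h we can reach h, i, m. That is one component of size 3.
Starting from a we can reach a, d, g, j. That is one component of size 4.
Starting from b we can reach b, c, e, f, k, l. That is one component of size 6.
The largest has 6 vertices.

6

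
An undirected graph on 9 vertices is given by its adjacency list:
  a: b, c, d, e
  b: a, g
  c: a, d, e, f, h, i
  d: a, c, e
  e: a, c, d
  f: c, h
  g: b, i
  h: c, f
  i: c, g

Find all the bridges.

The edges on the cycle c-f-h-c are not bridges since each lies on that cycle.
Every edge lies on some cycle, so there are no bridges.

none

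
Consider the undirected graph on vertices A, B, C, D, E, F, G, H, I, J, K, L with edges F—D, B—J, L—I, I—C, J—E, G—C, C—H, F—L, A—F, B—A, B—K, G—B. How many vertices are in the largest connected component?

12

Starting from A we can reach A, B, C, D, E, F, G, H, I, J, K, L. That is one component of size 12.
The largest has 12 vertices.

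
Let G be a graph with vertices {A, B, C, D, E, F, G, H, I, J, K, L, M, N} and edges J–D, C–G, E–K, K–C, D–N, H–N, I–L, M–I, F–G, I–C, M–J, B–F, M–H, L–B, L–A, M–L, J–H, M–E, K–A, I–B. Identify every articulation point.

M

Removing M increases the component count from 1 to 2, so M is a cut vertex.
By contrast removing E leaves 1 component; it is not a cut vertex. No other vertex is a cut vertex either.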